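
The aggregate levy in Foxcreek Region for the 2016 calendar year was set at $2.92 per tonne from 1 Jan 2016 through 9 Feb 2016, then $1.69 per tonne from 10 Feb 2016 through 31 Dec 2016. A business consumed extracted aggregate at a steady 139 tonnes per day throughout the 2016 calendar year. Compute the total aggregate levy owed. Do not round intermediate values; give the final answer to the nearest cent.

1 Jan – 9 Feb 2016: 40 days × 139 tonnes/day = 5,560 tonnes at $2.92/tonne → $16,235.20
10 Feb – 31 Dec 2016: 326 days × 139 tonnes/day = 45,314 tonnes at $1.69/tonne → $76,580.66

$92,815.86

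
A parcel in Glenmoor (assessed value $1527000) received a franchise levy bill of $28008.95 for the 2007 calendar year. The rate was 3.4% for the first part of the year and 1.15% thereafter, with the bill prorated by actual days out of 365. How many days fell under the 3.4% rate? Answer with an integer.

111 days

Let d = days at the first rate; then 365 − d days at the second rate.
$1527000 × [3.4%·d + 1.15%·(365−d)] / 365 = $28008.95
Solving gives d = 111, so the new rate took effect on April 22, 2007.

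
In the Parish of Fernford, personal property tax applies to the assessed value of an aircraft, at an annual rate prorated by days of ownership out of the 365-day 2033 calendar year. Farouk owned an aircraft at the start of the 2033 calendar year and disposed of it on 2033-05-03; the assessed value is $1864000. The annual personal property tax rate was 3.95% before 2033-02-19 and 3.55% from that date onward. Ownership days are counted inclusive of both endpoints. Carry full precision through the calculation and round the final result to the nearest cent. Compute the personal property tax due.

2033-01-01 to 2033-02-18: 49 days at 3.95% → $1864000 × 3.95% × 49/365 = $9884.3068
2033-02-19 to 2033-05-03: 74 days at 3.55% → $1864000 × 3.55% × 74/365 = $13415.6932
Total = $23300.0000

$23300.00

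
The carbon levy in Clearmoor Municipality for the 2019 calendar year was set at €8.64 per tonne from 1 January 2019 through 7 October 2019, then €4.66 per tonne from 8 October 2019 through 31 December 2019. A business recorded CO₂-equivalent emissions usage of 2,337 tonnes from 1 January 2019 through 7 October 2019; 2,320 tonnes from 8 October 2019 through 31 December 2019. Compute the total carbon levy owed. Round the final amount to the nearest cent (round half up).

1 January – 7 October 2019: 2,337 tonnes at €8.64/tonne → €20191.68
8 October – 31 December 2019: 2,320 tonnes at €4.66/tonne → €10811.20

€31002.88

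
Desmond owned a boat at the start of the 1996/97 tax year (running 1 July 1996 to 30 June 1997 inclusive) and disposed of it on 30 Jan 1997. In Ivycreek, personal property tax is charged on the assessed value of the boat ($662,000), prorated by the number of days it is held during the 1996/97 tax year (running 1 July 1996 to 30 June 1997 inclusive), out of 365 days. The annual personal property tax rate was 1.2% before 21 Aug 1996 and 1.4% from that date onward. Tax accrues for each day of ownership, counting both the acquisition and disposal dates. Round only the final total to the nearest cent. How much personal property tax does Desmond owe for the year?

1 Jul – 20 Aug 1996: 51 days at 1.2% → $662,000 × 1.2% × 51/365 = $1,109.9836
21 Aug 1996 – 30 Jan 1997: 163 days at 1.4% → $662,000 × 1.4% × 163/365 = $4,138.8603
Total = $5,248.8438

$5,248.84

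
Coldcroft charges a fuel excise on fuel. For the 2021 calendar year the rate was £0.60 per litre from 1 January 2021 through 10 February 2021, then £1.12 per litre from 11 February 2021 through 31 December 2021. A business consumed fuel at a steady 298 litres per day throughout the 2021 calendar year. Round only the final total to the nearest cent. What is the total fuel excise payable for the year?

1 January – 10 February 2021: 41 days × 298 litres/day = 12,218 litres at £0.60/litre → £7,330.80
11 February – 31 December 2021: 324 days × 298 litres/day = 96,552 litres at £1.12/litre → £108,138.24

£115,469.04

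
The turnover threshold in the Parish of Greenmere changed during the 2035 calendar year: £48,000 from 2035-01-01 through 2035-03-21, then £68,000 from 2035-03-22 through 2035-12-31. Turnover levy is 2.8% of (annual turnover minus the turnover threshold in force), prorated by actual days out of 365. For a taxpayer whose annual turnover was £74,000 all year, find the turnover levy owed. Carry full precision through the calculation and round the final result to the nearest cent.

2035-01-01 to 2035-03-21: 80 days, exemption £48,000 → (£74,000 − £48,000) × 2.8% × 80/365 = £159.5616
2035-03-22 to 2035-12-31: 285 days, exemption £68,000 → (£74,000 − £68,000) × 2.8% × 285/365 = £131.1781
Total = £290.7397

£290.74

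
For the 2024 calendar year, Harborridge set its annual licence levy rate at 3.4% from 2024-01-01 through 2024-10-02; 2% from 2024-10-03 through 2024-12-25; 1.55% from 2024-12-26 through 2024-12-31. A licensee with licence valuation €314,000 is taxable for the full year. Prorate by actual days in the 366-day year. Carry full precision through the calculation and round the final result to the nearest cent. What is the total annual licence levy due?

2024-01-01 to 2024-10-02: 276 days at 3.4% → €314,000 × 3.4% × 276/366 = €8,050.7541
2024-10-03 to 2024-12-25: 84 days at 2% → €314,000 × 2% × 84/366 = €1,441.3115
2024-12-26 to 2024-12-31: 6 days at 1.55% → €314,000 × 1.55% × 6/366 = €79.7869
Total = €9,571.8525

€9,571.85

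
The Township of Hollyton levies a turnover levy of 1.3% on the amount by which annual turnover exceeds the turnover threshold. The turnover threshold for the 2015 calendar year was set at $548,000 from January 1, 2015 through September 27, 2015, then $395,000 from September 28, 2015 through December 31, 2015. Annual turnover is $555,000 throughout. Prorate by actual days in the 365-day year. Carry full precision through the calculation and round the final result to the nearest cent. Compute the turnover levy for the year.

January 1 – September 27, 2015: 270 days, exemption $548,000 → ($555,000 − $548,000) × 1.3% × 270/365 = $67.3151
September 28 – December 31, 2015: 95 days, exemption $395,000 → ($555,000 − $395,000) × 1.3% × 95/365 = $541.3699
Total = $608.6849

$608.68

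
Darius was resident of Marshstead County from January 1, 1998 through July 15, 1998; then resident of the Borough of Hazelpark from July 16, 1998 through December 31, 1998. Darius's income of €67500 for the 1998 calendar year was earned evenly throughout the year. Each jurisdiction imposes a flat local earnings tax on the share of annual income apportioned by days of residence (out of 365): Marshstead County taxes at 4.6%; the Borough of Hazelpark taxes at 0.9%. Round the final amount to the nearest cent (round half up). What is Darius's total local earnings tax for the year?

Marshstead County, January 1 – July 15, 1998: 196 days → €67500 × 4.6% × 196/365 = €1667.3425
The Borough of Hazelpark, July 16 – December 31, 1998: 169 days → €67500 × 0.9% × 169/365 = €281.2808
Total = €1948.6233

€1948.62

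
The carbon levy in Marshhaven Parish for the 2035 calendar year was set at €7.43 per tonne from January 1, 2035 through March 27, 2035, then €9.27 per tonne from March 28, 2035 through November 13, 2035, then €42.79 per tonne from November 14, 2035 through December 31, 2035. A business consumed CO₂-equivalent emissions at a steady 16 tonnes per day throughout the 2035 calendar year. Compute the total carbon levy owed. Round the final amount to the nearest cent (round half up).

January 1 – March 27, 2035: 86 days × 16 tonnes/day = 1,376 tonnes at €7.43/tonne → €10223.68
March 28 – November 13, 2035: 231 days × 16 tonnes/day = 3,696 tonnes at €9.27/tonne → €34261.92
November 14 – December 31, 2035: 48 days × 16 tonnes/day = 768 tonnes at €42.79/tonne → €32862.72

€77348.32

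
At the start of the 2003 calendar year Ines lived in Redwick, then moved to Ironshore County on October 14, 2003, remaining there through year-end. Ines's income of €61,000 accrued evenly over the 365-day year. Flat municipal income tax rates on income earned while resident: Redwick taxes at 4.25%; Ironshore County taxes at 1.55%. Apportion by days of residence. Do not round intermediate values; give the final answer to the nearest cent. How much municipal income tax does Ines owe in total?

Redwick, January 1 – October 13, 2003: 286 days → €61,000 × 4.25% × 286/365 = €2,031.3836
Ironshore County, October 14 – December 31, 2003: 79 days → €61,000 × 1.55% × 79/365 = €204.6425
Total = €2,236.0260

€2,236.03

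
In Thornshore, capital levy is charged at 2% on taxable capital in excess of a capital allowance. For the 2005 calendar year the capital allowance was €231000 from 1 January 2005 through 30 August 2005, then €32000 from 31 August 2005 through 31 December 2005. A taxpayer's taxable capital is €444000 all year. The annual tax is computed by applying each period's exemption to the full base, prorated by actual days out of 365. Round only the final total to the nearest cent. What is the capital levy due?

€5601.21

1 January – 30 August 2005: 242 days, exemption €231000 → (€444000 − €231000) × 2% × 242/365 = €2824.4384
31 August – 31 December 2005: 123 days, exemption €32000 → (€444000 − €32000) × 2% × 123/365 = €2776.7671
Total = €5601.2055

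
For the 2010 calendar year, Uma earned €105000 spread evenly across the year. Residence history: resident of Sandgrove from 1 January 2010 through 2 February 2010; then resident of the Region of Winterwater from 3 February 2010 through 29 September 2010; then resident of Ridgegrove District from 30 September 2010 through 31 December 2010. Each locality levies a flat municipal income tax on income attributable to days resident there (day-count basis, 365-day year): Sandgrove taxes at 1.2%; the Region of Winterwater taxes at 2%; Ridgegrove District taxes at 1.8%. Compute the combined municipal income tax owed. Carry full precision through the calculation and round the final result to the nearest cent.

€1970.55

Sandgrove, 1 January – 2 February 2010: 33 days → €105000 × 1.2% × 33/365 = €113.9178
The Region of Winterwater, 3 February – 29 September 2010: 239 days → €105000 × 2% × 239/365 = €1375.0685
Ridgegrove District, 30 September – 31 December 2010: 93 days → €105000 × 1.8% × 93/365 = €481.5616
Total = €1970.5479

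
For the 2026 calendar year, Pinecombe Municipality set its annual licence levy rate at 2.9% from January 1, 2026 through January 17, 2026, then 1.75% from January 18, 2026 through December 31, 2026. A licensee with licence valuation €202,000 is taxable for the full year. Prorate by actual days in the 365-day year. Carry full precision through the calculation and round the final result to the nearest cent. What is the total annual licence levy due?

January 1 – January 17, 2026: 17 days at 2.9% → €202,000 × 2.9% × 17/365 = €272.8384
January 18 – December 31, 2026: 348 days at 1.75% → €202,000 × 1.75% × 348/365 = €3,370.3562
Total = €3,643.1945

€3,643.19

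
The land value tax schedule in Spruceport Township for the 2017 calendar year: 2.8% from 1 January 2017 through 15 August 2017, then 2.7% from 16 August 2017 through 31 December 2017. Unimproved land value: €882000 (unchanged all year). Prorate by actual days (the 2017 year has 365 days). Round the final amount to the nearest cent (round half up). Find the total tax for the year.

€24362.53

1 January – 15 August 2017: 227 days at 2.8% → €882000 × 2.8% × 227/365 = €15358.8822
16 August – 31 December 2017: 138 days at 2.7% → €882000 × 2.7% × 138/365 = €9003.6493
Total = €24362.5315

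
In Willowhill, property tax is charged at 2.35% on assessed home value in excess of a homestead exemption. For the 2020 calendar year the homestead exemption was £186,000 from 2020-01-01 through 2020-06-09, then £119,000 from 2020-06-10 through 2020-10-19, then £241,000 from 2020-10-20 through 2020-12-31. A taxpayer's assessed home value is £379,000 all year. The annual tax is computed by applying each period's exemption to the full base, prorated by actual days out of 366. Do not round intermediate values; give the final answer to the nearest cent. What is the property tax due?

£4,845.56

2020-01-01 to 2020-06-09: 161 days, exemption £186,000 → (£379,000 − £186,000) × 2.35% × 161/366 = £1,995.1243
2020-06-10 to 2020-10-19: 132 days, exemption £119,000 → (£379,000 − £119,000) × 2.35% × 132/366 = £2,203.6066
2020-10-20 to 2020-12-31: 73 days, exemption £241,000 → (£379,000 − £241,000) × 2.35% × 73/366 = £646.8279
Total = £4,845.5587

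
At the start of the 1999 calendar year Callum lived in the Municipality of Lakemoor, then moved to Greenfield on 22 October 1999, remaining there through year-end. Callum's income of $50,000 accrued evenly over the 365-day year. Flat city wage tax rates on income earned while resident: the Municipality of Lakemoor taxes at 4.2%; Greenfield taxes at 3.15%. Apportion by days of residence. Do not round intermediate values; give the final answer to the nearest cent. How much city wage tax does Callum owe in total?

The Municipality of Lakemoor, 1 January – 21 October 1999: 294 days → $50,000 × 4.2% × 294/365 = $1,691.5068
Greenfield, 22 October – 31 December 1999: 71 days → $50,000 × 3.15% × 71/365 = $306.3699
Total = $1,997.8767

$1,997.88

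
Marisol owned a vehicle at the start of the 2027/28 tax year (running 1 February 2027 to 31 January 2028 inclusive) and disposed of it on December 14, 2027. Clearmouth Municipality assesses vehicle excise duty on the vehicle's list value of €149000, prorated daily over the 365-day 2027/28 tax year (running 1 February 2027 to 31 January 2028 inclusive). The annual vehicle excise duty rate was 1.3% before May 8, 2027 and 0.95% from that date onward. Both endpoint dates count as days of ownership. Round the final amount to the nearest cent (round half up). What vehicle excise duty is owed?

February 1 – May 7, 2027: 96 days at 1.3% → €149000 × 1.3% × 96/365 = €509.4575
May 8 – December 14, 2027: 221 days at 0.95% → €149000 × 0.95% × 221/365 = €857.0562
Total = €1366.5137

€1366.51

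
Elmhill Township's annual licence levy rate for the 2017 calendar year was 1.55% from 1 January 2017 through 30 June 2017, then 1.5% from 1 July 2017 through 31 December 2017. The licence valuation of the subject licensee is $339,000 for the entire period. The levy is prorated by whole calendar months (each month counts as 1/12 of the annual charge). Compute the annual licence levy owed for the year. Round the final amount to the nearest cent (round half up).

1 January – 30 June 2017: 6 months at 1.55% → $339,000 × 1.55% × 6/12 = $2,627.2500
1 July – 31 December 2017: 6 months at 1.5% → $339,000 × 1.5% × 6/12 = $2,542.5000
Total = $5,169.7500

$5,169.75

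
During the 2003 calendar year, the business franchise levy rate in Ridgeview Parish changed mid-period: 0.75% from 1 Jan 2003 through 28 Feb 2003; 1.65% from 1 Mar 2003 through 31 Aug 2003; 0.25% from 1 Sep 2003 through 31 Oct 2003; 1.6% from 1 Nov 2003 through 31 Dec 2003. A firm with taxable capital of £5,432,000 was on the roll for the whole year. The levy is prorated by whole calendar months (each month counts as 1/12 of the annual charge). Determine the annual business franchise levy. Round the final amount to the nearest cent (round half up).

1 Jan – 28 Feb 2003: 2 months at 0.75% → £5,432,000 × 0.75% × 2/12 = £6,790.0000
1 Mar – 31 Aug 2003: 6 months at 1.65% → £5,432,000 × 1.65% × 6/12 = £44,814.0000
1 Sep – 31 Oct 2003: 2 months at 0.25% → £5,432,000 × 0.25% × 2/12 = £2,263.3333
1 Nov – 31 Dec 2003: 2 months at 1.6% → £5,432,000 × 1.6% × 2/12 = £14,485.3333
Total = £68,352.6667

£68,352.67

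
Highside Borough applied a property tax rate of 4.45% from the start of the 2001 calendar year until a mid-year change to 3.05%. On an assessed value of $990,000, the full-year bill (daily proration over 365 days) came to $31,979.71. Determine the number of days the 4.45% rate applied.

Let d = days at the first rate; then 365 − d days at the second rate.
$990,000 × [4.45%·d + 3.05%·(365−d)] / 365 = $31,979.71
Solving gives d = 47, so the new rate took effect on 17 Feb 2001.

47 days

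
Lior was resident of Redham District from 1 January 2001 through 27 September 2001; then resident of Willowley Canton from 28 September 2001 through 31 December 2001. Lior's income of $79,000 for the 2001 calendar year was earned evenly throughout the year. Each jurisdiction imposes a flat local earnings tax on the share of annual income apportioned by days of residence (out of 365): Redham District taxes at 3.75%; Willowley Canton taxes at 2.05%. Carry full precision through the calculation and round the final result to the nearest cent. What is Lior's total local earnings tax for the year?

$2,612.95

Redham District, 1 January – 27 September 2001: 270 days → $79,000 × 3.75% × 270/365 = $2,191.4384
Willowley Canton, 28 September – 31 December 2001: 95 days → $79,000 × 2.05% × 95/365 = $421.5137
Total = $2,612.9521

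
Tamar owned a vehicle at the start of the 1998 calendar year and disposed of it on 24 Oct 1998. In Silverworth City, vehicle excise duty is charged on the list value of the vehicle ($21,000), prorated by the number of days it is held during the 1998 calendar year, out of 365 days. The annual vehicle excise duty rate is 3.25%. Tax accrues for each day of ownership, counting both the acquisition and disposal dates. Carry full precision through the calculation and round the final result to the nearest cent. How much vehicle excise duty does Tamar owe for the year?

$555.35

Days held (1 Jan – 24 Oct 1998): 297 out of 365
Tax = $21,000 × 3.25% × 297/365 = $555.3493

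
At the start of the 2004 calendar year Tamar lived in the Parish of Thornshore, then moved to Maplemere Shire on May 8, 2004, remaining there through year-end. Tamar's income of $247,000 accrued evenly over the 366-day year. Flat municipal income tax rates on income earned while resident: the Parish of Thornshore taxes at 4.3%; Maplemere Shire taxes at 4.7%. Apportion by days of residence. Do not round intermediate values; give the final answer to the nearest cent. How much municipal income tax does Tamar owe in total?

The Parish of Thornshore, January 1 – May 7, 2004: 128 days → $247,000 × 4.3% × 128/366 = $3,714.4481
Maplemere Shire, May 8 – December 31, 2004: 238 days → $247,000 × 4.7% × 238/366 = $7,549.0219
Total = $11,263.4699

$11,263.47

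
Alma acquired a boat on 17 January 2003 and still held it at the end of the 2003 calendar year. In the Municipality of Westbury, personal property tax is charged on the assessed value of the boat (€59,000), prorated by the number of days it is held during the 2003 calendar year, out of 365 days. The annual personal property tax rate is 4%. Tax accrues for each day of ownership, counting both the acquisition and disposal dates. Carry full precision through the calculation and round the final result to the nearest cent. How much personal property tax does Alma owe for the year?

€2,256.55

Days held (17 January – 31 December 2003): 349 out of 365
Tax = €59,000 × 4% × 349/365 = €2,256.5479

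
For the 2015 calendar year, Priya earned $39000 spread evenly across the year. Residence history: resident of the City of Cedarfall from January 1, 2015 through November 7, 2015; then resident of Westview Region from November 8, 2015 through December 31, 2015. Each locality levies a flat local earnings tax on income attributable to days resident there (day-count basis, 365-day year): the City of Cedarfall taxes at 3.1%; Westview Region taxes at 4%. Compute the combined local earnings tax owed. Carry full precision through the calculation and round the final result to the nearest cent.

$1260.93

The City of Cedarfall, January 1 – November 7, 2015: 311 days → $39000 × 3.1% × 311/365 = $1030.1342
Westview Region, November 8 – December 31, 2015: 54 days → $39000 × 4% × 54/365 = $230.7945
Total = $1260.9288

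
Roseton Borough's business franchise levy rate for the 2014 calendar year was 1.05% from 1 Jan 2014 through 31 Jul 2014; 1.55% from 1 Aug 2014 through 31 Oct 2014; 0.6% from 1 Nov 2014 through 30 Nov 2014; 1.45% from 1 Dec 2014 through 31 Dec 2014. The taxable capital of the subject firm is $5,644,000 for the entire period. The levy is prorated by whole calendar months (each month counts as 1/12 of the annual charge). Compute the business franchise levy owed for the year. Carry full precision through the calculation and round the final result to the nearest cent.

$66,081.83

1 Jan – 31 Jul 2014: 7 months at 1.05% → $5,644,000 × 1.05% × 7/12 = $34,569.5000
1 Aug – 31 Oct 2014: 3 months at 1.55% → $5,644,000 × 1.55% × 3/12 = $21,870.5000
1 Nov – 30 Nov 2014: 1 month at 0.6% → $5,644,000 × 0.6% × 1/12 = $2,822.0000
1 Dec – 31 Dec 2014: 1 month at 1.45% → $5,644,000 × 1.45% × 1/12 = $6,819.8333
Total = $66,081.8333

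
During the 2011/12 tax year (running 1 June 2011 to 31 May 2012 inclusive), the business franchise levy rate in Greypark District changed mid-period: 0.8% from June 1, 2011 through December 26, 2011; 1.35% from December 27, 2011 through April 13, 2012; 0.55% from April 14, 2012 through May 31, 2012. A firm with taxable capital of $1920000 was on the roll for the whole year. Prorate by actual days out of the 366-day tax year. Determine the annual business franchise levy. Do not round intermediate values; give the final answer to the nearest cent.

$17875.41

June 1 – December 26, 2011: 209 days at 0.8% → $1920000 × 0.8% × 209/366 = $8771.1475
December 27, 2011 – April 13, 2012: 109 days at 1.35% → $1920000 × 1.35% × 109/366 = $7719.3443
April 14 – May 31, 2012: 48 days at 0.55% → $1920000 × 0.55% × 48/366 = $1384.9180
Total = $17875.4098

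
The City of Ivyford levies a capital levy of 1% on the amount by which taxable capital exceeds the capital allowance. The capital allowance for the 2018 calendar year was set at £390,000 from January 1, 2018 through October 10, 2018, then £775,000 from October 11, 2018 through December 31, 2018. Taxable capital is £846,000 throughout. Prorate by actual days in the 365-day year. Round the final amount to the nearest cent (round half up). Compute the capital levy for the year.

£3,695.07

January 1 – October 10, 2018: 283 days, exemption £390,000 → (£846,000 − £390,000) × 1% × 283/365 = £3,535.5616
October 11 – December 31, 2018: 82 days, exemption £775,000 → (£846,000 − £775,000) × 1% × 82/365 = £159.5068
Total = £3,695.0685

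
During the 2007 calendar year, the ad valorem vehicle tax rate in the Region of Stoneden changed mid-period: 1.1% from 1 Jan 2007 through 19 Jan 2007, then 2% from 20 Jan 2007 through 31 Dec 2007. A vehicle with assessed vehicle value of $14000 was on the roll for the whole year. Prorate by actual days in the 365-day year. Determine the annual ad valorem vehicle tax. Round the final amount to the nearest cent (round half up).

1 Jan – 19 Jan 2007: 19 days at 1.1% → $14000 × 1.1% × 19/365 = $8.0164
20 Jan – 31 Dec 2007: 346 days at 2% → $14000 × 2% × 346/365 = $265.4247
Total = $273.4411

$273.44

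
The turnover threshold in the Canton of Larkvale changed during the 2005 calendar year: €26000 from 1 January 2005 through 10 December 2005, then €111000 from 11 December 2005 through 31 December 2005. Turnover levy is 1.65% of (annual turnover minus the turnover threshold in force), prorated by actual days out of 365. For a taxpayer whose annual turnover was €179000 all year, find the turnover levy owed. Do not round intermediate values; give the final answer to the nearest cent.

€2443.81

1 January – 10 December 2005: 344 days, exemption €26000 → (€179000 − €26000) × 1.65% × 344/365 = €2379.2548
11 December – 31 December 2005: 21 days, exemption €111000 → (€179000 − €111000) × 1.65% × 21/365 = €64.5534
Total = €2443.8082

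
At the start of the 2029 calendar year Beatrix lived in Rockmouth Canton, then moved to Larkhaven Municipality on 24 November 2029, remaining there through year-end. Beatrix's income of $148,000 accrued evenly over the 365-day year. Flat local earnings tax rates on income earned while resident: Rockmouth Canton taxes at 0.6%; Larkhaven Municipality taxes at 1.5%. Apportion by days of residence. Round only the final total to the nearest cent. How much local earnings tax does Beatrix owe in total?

$1,026.67

Rockmouth Canton, 1 January – 23 November 2029: 327 days → $148,000 × 0.6% × 327/365 = $795.5507
Larkhaven Municipality, 24 November – 31 December 2029: 38 days → $148,000 × 1.5% × 38/365 = $231.1233
Total = $1,026.6740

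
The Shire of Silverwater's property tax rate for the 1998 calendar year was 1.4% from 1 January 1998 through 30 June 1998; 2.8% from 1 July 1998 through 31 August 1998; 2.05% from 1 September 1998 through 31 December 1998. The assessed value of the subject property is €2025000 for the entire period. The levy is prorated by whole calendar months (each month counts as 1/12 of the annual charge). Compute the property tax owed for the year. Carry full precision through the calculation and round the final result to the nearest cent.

€37462.50

1 January – 30 June 1998: 6 months at 1.4% → €2025000 × 1.4% × 6/12 = €14175.0000
1 July – 31 August 1998: 2 months at 2.8% → €2025000 × 2.8% × 2/12 = €9450.0000
1 September – 31 December 1998: 4 months at 2.05% → €2025000 × 2.05% × 4/12 = €13837.5000
Total = €37462.5000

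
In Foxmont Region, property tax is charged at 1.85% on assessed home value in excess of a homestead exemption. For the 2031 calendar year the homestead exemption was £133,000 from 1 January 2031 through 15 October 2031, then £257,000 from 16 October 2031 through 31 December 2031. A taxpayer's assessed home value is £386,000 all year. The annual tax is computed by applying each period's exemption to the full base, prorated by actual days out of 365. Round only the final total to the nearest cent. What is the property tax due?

£4,196.56

1 January – 15 October 2031: 288 days, exemption £133,000 → (£386,000 − £133,000) × 1.85% × 288/365 = £3,693.1068
16 October – 31 December 2031: 77 days, exemption £257,000 → (£386,000 − £257,000) × 1.85% × 77/365 = £503.4534
Total = £4,196.5603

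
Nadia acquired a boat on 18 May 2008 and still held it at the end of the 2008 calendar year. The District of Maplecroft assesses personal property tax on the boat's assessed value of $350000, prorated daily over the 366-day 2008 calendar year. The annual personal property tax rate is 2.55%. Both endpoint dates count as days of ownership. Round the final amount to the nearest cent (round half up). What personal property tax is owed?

Days held (18 May – 31 Dec 2008): 228 out of 366
Tax = $350000 × 2.55% × 228/366 = $5559.8361

$5559.84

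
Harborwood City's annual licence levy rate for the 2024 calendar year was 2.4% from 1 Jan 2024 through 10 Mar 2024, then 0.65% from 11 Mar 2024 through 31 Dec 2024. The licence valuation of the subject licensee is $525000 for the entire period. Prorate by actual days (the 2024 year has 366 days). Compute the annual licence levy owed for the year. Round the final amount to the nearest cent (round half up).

$5169.67

1 Jan – 10 Mar 2024: 70 days at 2.4% → $525000 × 2.4% × 70/366 = $2409.8361
11 Mar – 31 Dec 2024: 296 days at 0.65% → $525000 × 0.65% × 296/366 = $2759.8361
Total = $5169.6721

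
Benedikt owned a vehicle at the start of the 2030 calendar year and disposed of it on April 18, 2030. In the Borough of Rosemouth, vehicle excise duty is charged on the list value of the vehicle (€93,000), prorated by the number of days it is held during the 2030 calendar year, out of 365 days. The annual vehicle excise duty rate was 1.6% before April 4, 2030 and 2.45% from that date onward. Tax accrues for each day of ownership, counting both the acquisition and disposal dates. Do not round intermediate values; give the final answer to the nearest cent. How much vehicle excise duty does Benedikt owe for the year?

€472.77

January 1 – April 3, 2030: 93 days at 1.6% → €93,000 × 1.6% × 93/365 = €379.1342
April 4 – April 18, 2030: 15 days at 2.45% → €93,000 × 2.45% × 15/365 = €93.6370
Total = €472.7712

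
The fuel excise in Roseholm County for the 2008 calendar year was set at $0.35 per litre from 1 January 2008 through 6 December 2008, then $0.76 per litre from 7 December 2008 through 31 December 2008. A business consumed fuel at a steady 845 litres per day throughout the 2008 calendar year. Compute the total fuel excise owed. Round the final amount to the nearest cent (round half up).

1 January – 6 December 2008: 341 days × 845 litres/day = 288,145 litres at $0.35/litre → $100850.75
7 December – 31 December 2008: 25 days × 845 litres/day = 21,125 litres at $0.76/litre → $16055.00

$116905.75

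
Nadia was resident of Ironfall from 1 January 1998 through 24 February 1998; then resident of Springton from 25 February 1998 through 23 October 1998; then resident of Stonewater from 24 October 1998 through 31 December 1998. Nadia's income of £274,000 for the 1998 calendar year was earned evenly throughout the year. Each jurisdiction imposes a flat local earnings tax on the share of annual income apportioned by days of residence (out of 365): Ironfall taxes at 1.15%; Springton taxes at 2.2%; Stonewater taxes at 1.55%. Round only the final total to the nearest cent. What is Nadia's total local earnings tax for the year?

Ironfall, 1 January – 24 February 1998: 55 days → £274,000 × 1.15% × 55/365 = £474.8082
Springton, 25 February – 23 October 1998: 241 days → £274,000 × 2.2% × 241/365 = £3,980.1315
Stonewater, 24 October – 31 December 1998: 69 days → £274,000 × 1.55% × 69/365 = £802.8575
Total = £5,257.7973

£5,257.80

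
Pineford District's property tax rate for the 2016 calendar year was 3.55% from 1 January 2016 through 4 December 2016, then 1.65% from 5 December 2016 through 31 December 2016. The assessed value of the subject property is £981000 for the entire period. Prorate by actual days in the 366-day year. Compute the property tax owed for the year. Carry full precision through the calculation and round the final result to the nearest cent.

1 January – 4 December 2016: 339 days at 3.55% → £981000 × 3.55% × 339/366 = £32256.4057
5 December – 31 December 2016: 27 days at 1.65% → £981000 × 1.65% × 27/366 = £1194.0861
Total = £33450.4918

£33450.49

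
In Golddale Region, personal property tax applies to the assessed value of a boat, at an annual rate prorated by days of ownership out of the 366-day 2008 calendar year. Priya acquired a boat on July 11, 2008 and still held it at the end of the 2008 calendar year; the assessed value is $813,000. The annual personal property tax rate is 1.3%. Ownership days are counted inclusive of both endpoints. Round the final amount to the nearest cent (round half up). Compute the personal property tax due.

$5,024.61

Days held (July 11 – December 31, 2008): 174 out of 366
Tax = $813,000 × 1.3% × 174/366 = $5,024.6066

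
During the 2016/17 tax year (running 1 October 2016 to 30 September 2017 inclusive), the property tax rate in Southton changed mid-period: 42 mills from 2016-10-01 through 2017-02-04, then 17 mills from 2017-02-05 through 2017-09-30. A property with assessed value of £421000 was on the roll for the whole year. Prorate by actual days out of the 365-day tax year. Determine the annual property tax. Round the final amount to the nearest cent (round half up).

£10819.12

2016-10-01 to 2017-02-04: 127 days at 42 mills → £421000 × 4.2% × 127/365 = £6152.3671
2017-02-05 to 2017-09-30: 238 days at 17 mills → £421000 × 1.7% × 238/365 = £4666.7562
Total = £10819.1233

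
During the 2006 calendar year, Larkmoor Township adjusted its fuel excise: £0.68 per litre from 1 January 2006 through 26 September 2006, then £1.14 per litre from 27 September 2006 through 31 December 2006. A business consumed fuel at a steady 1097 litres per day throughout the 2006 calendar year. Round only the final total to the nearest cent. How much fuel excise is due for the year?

1 January – 26 September 2006: 269 days × 1097 litres/day = 295,093 litres at £0.68/litre → £200,663.24
27 September – 31 December 2006: 96 days × 1097 litres/day = 105,312 litres at £1.14/litre → £120,055.68

£320,718.92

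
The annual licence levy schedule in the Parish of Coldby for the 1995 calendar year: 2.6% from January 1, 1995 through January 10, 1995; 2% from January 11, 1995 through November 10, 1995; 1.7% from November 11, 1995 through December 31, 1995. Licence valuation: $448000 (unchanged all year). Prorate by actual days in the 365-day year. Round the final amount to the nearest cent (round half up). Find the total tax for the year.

$8845.85

January 1 – January 10, 1995: 10 days at 2.6% → $448000 × 2.6% × 10/365 = $319.1233
January 11 – November 10, 1995: 304 days at 2% → $448000 × 2% × 304/365 = $7462.5753
November 11 – December 31, 1995: 51 days at 1.7% → $448000 × 1.7% × 51/365 = $1064.1534
Total = $8845.8521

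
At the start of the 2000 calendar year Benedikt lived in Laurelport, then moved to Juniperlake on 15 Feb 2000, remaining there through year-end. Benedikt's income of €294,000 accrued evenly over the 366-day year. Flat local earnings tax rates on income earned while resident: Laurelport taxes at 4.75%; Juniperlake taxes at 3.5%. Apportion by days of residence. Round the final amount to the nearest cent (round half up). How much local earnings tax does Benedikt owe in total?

Laurelport, 1 Jan – 14 Feb 2000: 45 days → €294,000 × 4.75% × 45/366 = €1,717.0082
Juniperlake, 15 Feb – 31 Dec 2000: 321 days → €294,000 × 3.5% × 321/366 = €9,024.8361
Total = €10,741.8443

€10,741.84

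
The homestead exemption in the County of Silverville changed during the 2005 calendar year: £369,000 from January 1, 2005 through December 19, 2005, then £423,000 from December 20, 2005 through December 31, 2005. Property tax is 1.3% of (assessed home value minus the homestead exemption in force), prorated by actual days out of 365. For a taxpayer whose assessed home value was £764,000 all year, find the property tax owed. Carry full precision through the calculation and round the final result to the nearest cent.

January 1 – December 19, 2005: 353 days, exemption £369,000 → (£764,000 − £369,000) × 1.3% × 353/365 = £4,966.1781
December 20 – December 31, 2005: 12 days, exemption £423,000 → (£764,000 − £423,000) × 1.3% × 12/365 = £145.7425
Total = £5,111.9205

£5,111.92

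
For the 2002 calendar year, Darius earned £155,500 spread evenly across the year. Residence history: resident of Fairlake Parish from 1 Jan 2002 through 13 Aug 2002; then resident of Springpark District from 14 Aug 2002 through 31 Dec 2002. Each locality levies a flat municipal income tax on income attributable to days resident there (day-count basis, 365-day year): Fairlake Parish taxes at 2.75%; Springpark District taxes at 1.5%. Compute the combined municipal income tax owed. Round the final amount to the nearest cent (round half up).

Fairlake Parish, 1 Jan – 13 Aug 2002: 225 days → £155,500 × 2.75% × 225/365 = £2,636.0445
Springpark District, 14 Aug – 31 Dec 2002: 140 days → £155,500 × 1.5% × 140/365 = £894.6575
Total = £3,530.7021

£3,530.70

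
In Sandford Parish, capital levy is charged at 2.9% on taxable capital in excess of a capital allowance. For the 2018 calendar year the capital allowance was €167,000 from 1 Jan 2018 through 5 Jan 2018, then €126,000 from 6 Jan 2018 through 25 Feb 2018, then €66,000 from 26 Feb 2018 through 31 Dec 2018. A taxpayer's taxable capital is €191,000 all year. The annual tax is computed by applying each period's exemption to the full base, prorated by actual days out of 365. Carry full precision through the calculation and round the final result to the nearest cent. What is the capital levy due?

1 Jan – 5 Jan 2018: 5 days, exemption €167,000 → (€191,000 − €167,000) × 2.9% × 5/365 = €9.5342
6 Jan – 25 Feb 2018: 51 days, exemption €126,000 → (€191,000 − €126,000) × 2.9% × 51/365 = €263.3836
26 Feb – 31 Dec 2018: 309 days, exemption €66,000 → (€191,000 − €66,000) × 2.9% × 309/365 = €3,068.8356
Total = €3,341.7534

€3,341.75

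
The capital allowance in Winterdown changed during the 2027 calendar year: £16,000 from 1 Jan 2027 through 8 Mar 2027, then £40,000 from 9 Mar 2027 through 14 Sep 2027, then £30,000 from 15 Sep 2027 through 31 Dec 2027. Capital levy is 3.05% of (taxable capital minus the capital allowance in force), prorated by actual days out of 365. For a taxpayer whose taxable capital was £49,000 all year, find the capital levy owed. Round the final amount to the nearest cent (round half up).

1 Jan – 8 Mar 2027: 67 days, exemption £16,000 → (£49,000 − £16,000) × 3.05% × 67/365 = £184.7548
9 Mar – 14 Sep 2027: 190 days, exemption £40,000 → (£49,000 − £40,000) × 3.05% × 190/365 = £142.8904
15 Sep – 31 Dec 2027: 108 days, exemption £30,000 → (£49,000 − £30,000) × 3.05% × 108/365 = £171.4685
Total = £499.1137

£499.11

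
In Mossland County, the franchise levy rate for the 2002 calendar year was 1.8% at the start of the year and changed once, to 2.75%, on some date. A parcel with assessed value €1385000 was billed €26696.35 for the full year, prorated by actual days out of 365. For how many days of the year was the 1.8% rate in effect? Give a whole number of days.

Let d = days at the first rate; then 365 − d days at the second rate.
€1385000 × [1.8%·d + 2.75%·(365−d)] / 365 = €26696.35
Solving gives d = 316, so the new rate took effect on November 13, 2002.

316 days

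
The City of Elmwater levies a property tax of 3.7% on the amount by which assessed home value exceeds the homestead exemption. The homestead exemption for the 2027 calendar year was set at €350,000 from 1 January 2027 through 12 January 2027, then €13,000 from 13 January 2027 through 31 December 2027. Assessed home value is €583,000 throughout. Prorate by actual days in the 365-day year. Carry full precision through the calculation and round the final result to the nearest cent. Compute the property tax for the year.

€20,680.06

1 January – 12 January 2027: 12 days, exemption €350,000 → (€583,000 − €350,000) × 3.7% × 12/365 = €283.4301
13 January – 31 December 2027: 353 days, exemption €13,000 → (€583,000 − €13,000) × 3.7% × 353/365 = €20,396.6301
Total = €20,680.0603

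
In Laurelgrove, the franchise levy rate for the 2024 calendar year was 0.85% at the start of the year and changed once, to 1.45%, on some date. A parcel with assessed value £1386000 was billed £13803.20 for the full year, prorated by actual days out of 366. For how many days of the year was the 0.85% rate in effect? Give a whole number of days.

277 days

Let d = days at the first rate; then 366 − d days at the second rate.
£1386000 × [0.85%·d + 1.45%·(366−d)] / 366 = £13803.20
Solving gives d = 277, so the new rate took effect on 4 October 2024.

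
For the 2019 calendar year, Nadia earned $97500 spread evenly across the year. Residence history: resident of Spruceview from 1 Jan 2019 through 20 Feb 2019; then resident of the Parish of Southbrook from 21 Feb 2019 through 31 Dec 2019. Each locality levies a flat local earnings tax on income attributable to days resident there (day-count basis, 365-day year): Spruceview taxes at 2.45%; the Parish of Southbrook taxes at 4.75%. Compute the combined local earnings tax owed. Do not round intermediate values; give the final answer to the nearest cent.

Spruceview, 1 Jan – 20 Feb 2019: 51 days → $97500 × 2.45% × 51/365 = $333.7705
The Parish of Southbrook, 21 Feb – 31 Dec 2019: 314 days → $97500 × 4.75% × 314/365 = $3984.1438
Total = $4317.9144

$4317.91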